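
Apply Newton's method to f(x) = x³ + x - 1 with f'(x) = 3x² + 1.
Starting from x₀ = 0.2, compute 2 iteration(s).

f(x) = x³ + x - 1
f'(x) = 3x² + 1
x₀ = 0.2

Newton-Raphson formula: x_{n+1} = x_n - f(x_n)/f'(x_n)

Iteration 1:
  f(0.200000) = -0.792000
  f'(0.200000) = 1.120000
  x_1 = 0.200000 - (-0.792000)/1.120000 = 0.907143
Iteration 2:
  f(0.907143) = 0.653638
  f'(0.907143) = 3.468724
  x_2 = 0.907143 - 0.653638/3.468724 = 0.718705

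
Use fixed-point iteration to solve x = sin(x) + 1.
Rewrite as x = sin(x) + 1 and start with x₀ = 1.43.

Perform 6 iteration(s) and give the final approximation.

Equation: x = sin(x) + 1
Fixed-point form: x = sin(x) + 1
x₀ = 1.43

x_1 = g(1.430000) = 1.990105
x_2 = g(1.990105) = 1.913371
x_3 = g(1.913371) = 1.941893
x_4 = g(1.941893) = 1.931930
x_5 = g(1.931930) = 1.935497
x_6 = g(1.935497) = 1.934231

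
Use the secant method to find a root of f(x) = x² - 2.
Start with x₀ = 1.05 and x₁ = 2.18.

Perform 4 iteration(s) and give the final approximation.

f(x) = x² - 2
x₀ = 1.05, x₁ = 2.18

Secant formula: x_{n+1} = x_n - f(x_n)(x_n - x_{n-1})/(f(x_n) - f(x_{n-1}))

Iteration 1:
  f(1.050000) = -0.897500
  f(2.180000) = 2.752400
  x_2 = 2.180000 - 2.752400×(2.180000 - 1.050000)/(2.752400 - (-0.897500))
       = 1.327864
Iteration 2:
  f(2.180000) = 2.752400
  f(1.327864) = -0.236778
  x_3 = 1.327864 - (-0.236778)×(1.327864 - 2.180000)/(-0.236778 - 2.752400)
       = 1.395363
Iteration 3:
  f(1.327864) = -0.236778
  f(1.395363) = -0.052962
  x_4 = 1.395363 - (-0.052962)×(1.395363 - 1.327864)/(-0.052962 - (-0.236778))
       = 1.414811
Iteration 4:
  f(1.395363) = -0.052962
  f(1.414811) = 0.001691
  x_5 = 1.414811 - 0.001691×(1.414811 - 1.395363)/(0.001691 - (-0.052962))
       = 1.414210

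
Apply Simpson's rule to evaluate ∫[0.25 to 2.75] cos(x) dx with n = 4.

f(x) = cos(x)
a = 0.25, b = 2.75, n = 4
h = (b - a)/n = 0.625000

Simpson's rule: (h/3)[f(x₀) + 4f(x₁) + 2f(x₂) + ... + f(xₙ)]

x_0 = 0.2500, f(x_0) = 0.968912, coefficient = 1
x_1 = 0.8750, f(x_1) = 0.640997, coefficient = 4
x_2 = 1.5000, f(x_2) = 0.070737, coefficient = 2
x_3 = 2.1250, f(x_3) = -0.526266, coefficient = 4
x_4 = 2.7500, f(x_4) = -0.924302, coefficient = 1

I ≈ (0.625000/3) × 0.645007 = 0.134376
Exact value: 0.134257
Error: 0.000119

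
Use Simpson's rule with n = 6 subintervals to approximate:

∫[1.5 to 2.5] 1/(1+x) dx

f(x) = 1/(1+x)
a = 1.5, b = 2.5, n = 6
h = (b - a)/n = 0.166667

Simpson's rule: (h/3)[f(x₀) + 4f(x₁) + 2f(x₂) + ... + f(xₙ)]

x_0 = 1.5000, f(x_0) = 0.400000, coefficient = 1
x_1 = 1.6667, f(x_1) = 0.375000, coefficient = 4
x_2 = 1.8333, f(x_2) = 0.352941, coefficient = 2
x_3 = 2.0000, f(x_3) = 0.333333, coefficient = 4
x_4 = 2.1667, f(x_4) = 0.315789, coefficient = 2
x_5 = 2.3333, f(x_5) = 0.300000, coefficient = 4
x_6 = 2.5000, f(x_6) = 0.285714, coefficient = 1

I ≈ (0.166667/3) × 6.056509 = 0.336473
Exact value: 0.336472
Error: 0.000000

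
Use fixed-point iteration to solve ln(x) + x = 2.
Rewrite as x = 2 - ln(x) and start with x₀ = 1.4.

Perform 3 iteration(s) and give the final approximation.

Equation: ln(x) + x = 2
Fixed-point form: x = 2 - ln(x)
x₀ = 1.4

x_1 = g(1.400000) = 1.663528
x_2 = g(1.663528) = 1.491059
x_3 = g(1.491059) = 1.600513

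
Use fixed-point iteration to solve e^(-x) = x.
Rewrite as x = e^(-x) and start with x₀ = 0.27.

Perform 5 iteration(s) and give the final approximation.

Equation: e^(-x) = x
Fixed-point form: x = e^(-x)
x₀ = 0.27

x_1 = g(0.270000) = 0.763379
x_2 = g(0.763379) = 0.466089
x_3 = g(0.466089) = 0.627452
x_4 = g(0.627452) = 0.533951
x_5 = g(0.533951) = 0.586284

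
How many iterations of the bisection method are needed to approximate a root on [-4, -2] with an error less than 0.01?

We need (b-a)/2^n ≤ 0.01
(-2 - (-4))/2^n ≤ 0.01
2/2^n ≤ 0.01
2^n ≥ 200
n ≥ log₂(200) = 7.64
n ≥ 8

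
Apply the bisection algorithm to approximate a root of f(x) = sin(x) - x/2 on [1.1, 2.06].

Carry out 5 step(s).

f(x) = sin(x) - x/2
Initial interval: [1.1, 2.06]

Iteration 1:
  c_1 = (1.100000 + 2.060000)/2 = 1.580000
  f(c_1) = f(1.580000) = 0.209958
  f(a) × f(c) ≥ 0, new interval: [1.580000, 2.060000]
Iteration 2:
  c_2 = (1.580000 + 2.060000)/2 = 1.820000
  f(c_2) = f(1.820000) = 0.059109
  f(a) × f(c) ≥ 0, new interval: [1.820000, 2.060000]
Iteration 3:
  c_3 = (1.820000 + 2.060000)/2 = 1.940000
  f(c_3) = f(1.940000) = -0.037385
  f(a) × f(c) < 0, new interval: [1.820000, 1.940000]
Iteration 4:
  c_4 = (1.820000 + 1.940000)/2 = 1.880000
  f(c_4) = f(1.880000) = 0.012576
  f(a) × f(c) ≥ 0, new interval: [1.880000, 1.940000]
Iteration 5:
  c_5 = (1.880000 + 1.940000)/2 = 1.910000
  f(c_5) = f(1.910000) = -0.011980
  f(a) × f(c) < 0, new interval: [1.880000, 1.910000]

After 5 iteration(s), the approximation is c_5 = 1.910000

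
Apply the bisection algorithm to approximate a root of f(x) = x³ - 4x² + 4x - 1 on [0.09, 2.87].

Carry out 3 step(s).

f(x) = x³ - 4x² + 4x - 1
Initial interval: [0.09, 2.87]

Iteration 1:
  c_1 = (0.090000 + 2.870000)/2 = 1.480000
  f(c_1) = f(1.480000) = -0.599808
  f(a) × f(c) ≥ 0, new interval: [1.480000, 2.870000]
Iteration 2:
  c_2 = (1.480000 + 2.870000)/2 = 2.175000
  f(c_2) = f(2.175000) = -0.933391
  f(a) × f(c) ≥ 0, new interval: [2.175000, 2.870000]
Iteration 3:
  c_3 = (2.175000 + 2.870000)/2 = 2.522500
  f(c_3) = f(2.522500) = -0.311342
  f(a) × f(c) ≥ 0, new interval: [2.522500, 2.870000]

After 3 iteration(s), the approximation is c_3 = 2.522500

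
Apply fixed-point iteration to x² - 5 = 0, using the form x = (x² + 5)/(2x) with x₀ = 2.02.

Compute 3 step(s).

Equation: x² - 5 = 0
Fixed-point form: x = (x² + 5)/(2x)
x₀ = 2.02

x_1 = g(2.020000) = 2.247624
x_2 = g(2.247624) = 2.236098
x_3 = g(2.236098) = 2.236068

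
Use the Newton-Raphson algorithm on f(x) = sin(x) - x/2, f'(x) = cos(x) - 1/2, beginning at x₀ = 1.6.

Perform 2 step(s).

f(x) = sin(x) - x/2
f'(x) = cos(x) - 1/2
x₀ = 1.6

Newton-Raphson formula: x_{n+1} = x_n - f(x_n)/f'(x_n)

Iteration 1:
  f(1.600000) = 0.199574
  f'(1.600000) = -0.529200
  x_1 = 1.600000 - 0.199574/(-0.529200) = 1.977124
Iteration 2:
  f(1.977124) = -0.069983
  f'(1.977124) = -0.895238
  x_2 = 1.977124 - (-0.069983)/(-0.895238) = 1.898951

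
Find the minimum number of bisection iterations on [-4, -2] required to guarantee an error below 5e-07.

We need (b-a)/2^n ≤ 5e-07
(-2 - (-4))/2^n ≤ 5e-07
2/2^n ≤ 5e-07
2^n ≥ 4000000
n ≥ log₂(4000000) = 21.93
n ≥ 22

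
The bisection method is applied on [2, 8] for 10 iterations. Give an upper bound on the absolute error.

Bisection error bound: |error| ≤ (b-a)/2^n
|error| ≤ (8 - 2)/2^10 = 6/2^10
|error| ≤ 0.0058593750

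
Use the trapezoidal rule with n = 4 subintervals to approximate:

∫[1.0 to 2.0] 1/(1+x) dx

f(x) = 1/(1+x)
a = 1.0, b = 2.0, n = 4
h = (b - a)/n = 0.250000

Trapezoidal rule: (h/2)[f(x₀) + 2f(x₁) + 2f(x₂) + ... + f(xₙ)]

x_0 = 1.0000, f(x_0) = 0.500000, coefficient = 1
x_1 = 1.2500, f(x_1) = 0.444444, coefficient = 2
x_2 = 1.5000, f(x_2) = 0.400000, coefficient = 2
x_3 = 1.7500, f(x_3) = 0.363636, coefficient = 2
x_4 = 2.0000, f(x_4) = 0.333333, coefficient = 1

I ≈ (0.250000/2) × 3.249495 = 0.406187
Exact value: 0.405465
Error: 0.000722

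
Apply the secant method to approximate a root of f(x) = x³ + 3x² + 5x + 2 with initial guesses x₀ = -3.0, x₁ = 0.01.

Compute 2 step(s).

f(x) = x³ + 3x² + 5x + 2
x₀ = -3.0, x₁ = 0.01

Secant formula: x_{n+1} = x_n - f(x_n)(x_n - x_{n-1})/(f(x_n) - f(x_{n-1}))

Iteration 1:
  f(-3.000000) = -13.000000
  f(0.010000) = 2.050301
  x_2 = 0.010000 - 2.050301×(0.010000 - (-3.000000))/(2.050301 - (-13.000000))
       = -0.400052
Iteration 2:
  f(0.010000) = 2.050301
  f(-0.400052) = 0.415840
  x_3 = -0.400052 - 0.415840×(-0.400052 - 0.010000)/(0.415840 - 2.050301)
       = -0.504377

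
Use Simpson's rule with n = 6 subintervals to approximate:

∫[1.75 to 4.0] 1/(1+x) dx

f(x) = 1/(1+x)
a = 1.75, b = 4.0, n = 6
h = (b - a)/n = 0.375000

Simpson's rule: (h/3)[f(x₀) + 4f(x₁) + 2f(x₂) + ... + f(xₙ)]

x_0 = 1.7500, f(x_0) = 0.363636, coefficient = 1
x_1 = 2.1250, f(x_1) = 0.320000, coefficient = 4
x_2 = 2.5000, f(x_2) = 0.285714, coefficient = 2
x_3 = 2.8750, f(x_3) = 0.258065, coefficient = 4
x_4 = 3.2500, f(x_4) = 0.235294, coefficient = 2
x_5 = 3.6250, f(x_5) = 0.216216, coefficient = 4
x_6 = 4.0000, f(x_6) = 0.200000, coefficient = 1

I ≈ (0.375000/3) × 4.782776 = 0.597847
Exact value: 0.597837
Error: 0.000010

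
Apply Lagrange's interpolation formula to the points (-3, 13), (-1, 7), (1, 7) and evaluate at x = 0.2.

Lagrange interpolation formula:
P(x) = Σ yᵢ × Lᵢ(x)
where Lᵢ(x) = Π_{j≠i} (x - xⱼ)/(xᵢ - xⱼ)

L_0(0.2) = (0.2 - (-1))/(-3 - (-1)) × (0.2 - 1)/(-3 - 1) = -0.120000
L_1(0.2) = (0.2 - (-3))/(-1 - (-3)) × (0.2 - 1)/(-1 - 1) = 0.640000
L_2(0.2) = (0.2 - (-3))/(1 - (-3)) × (0.2 - (-1))/(1 - (-1)) = 0.480000

P(0.2) = 13×L_0(0.2) + 7×L_1(0.2) + 7×L_2(0.2)
P(0.2) = 6.280000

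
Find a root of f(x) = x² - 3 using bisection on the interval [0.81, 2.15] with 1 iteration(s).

f(x) = x² - 3
Initial interval: [0.81, 2.15]

Iteration 1:
  c_1 = (0.810000 + 2.150000)/2 = 1.480000
  f(c_1) = f(1.480000) = -0.809600
  f(a) × f(c) ≥ 0, new interval: [1.480000, 2.150000]

After 1 iteration(s), the approximation is c_1 = 1.480000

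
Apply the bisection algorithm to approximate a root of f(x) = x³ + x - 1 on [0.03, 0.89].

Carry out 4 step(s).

f(x) = x³ + x - 1
Initial interval: [0.03, 0.89]

Iteration 1:
  c_1 = (0.030000 + 0.890000)/2 = 0.460000
  f(c_1) = f(0.460000) = -0.442664
  f(a) × f(c) ≥ 0, new interval: [0.460000, 0.890000]
Iteration 2:
  c_2 = (0.460000 + 0.890000)/2 = 0.675000
  f(c_2) = f(0.675000) = -0.017453
  f(a) × f(c) ≥ 0, new interval: [0.675000, 0.890000]
Iteration 3:
  c_3 = (0.675000 + 0.890000)/2 = 0.782500
  f(c_3) = f(0.782500) = 0.261630
  f(a) × f(c) < 0, new interval: [0.675000, 0.782500]
Iteration 4:
  c_4 = (0.675000 + 0.782500)/2 = 0.728750
  f(c_4) = f(0.728750) = 0.115772
  f(a) × f(c) < 0, new interval: [0.675000, 0.728750]

After 4 iteration(s), the approximation is c_4 = 0.728750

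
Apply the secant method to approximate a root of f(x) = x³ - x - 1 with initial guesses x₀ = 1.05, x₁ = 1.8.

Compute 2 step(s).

f(x) = x³ - x - 1
x₀ = 1.05, x₁ = 1.8

Secant formula: x_{n+1} = x_n - f(x_n)(x_n - x_{n-1})/(f(x_n) - f(x_{n-1}))

Iteration 1:
  f(1.050000) = -0.892375
  f(1.800000) = 3.032000
  x_2 = 1.800000 - 3.032000×(1.800000 - 1.050000)/(3.032000 - (-0.892375))
       = 1.220545
Iteration 2:
  f(1.800000) = 3.032000
  f(1.220545) = -0.402264
  x_3 = 1.220545 - (-0.402264)×(1.220545 - 1.800000)/(-0.402264 - 3.032000)
       = 1.288418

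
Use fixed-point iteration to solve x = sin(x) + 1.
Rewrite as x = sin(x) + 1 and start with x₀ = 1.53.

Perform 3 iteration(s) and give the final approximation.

Equation: x = sin(x) + 1
Fixed-point form: x = sin(x) + 1
x₀ = 1.53

x_1 = g(1.530000) = 1.999168
x_2 = g(1.999168) = 1.909643
x_3 = g(1.909643) = 1.943139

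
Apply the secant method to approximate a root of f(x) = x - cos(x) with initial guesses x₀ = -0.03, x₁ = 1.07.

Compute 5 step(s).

f(x) = x - cos(x)
x₀ = -0.03, x₁ = 1.07

Secant formula: x_{n+1} = x_n - f(x_n)(x_n - x_{n-1})/(f(x_n) - f(x_{n-1}))

Iteration 1:
  f(-0.030000) = -1.029550
  f(1.070000) = 0.589876
  x_2 = 1.070000 - 0.589876×(1.070000 - (-0.030000))/(0.589876 - (-1.029550))
       = 0.669325
Iteration 2:
  f(1.070000) = 0.589876
  f(0.669325) = -0.114916
  x_3 = 0.669325 - (-0.114916)×(0.669325 - 1.070000)/(-0.114916 - 0.589876)
       = 0.734655
Iteration 3:
  f(0.669325) = -0.114916
  f(0.734655) = -0.007408
  x_4 = 0.734655 - (-0.007408)×(0.734655 - 0.669325)/(-0.007408 - (-0.114916))
       = 0.739156
Iteration 4:
  f(0.734655) = -0.007408
  f(0.739156) = 0.000119
  x_5 = 0.739156 - 0.000119×(0.739156 - 0.734655)/(0.000119 - (-0.007408))
       = 0.739085
Iteration 5:
  f(0.739156) = 0.000119
  f(0.739085) = 0.000000
  x_6 = 0.739085 - 0.000000×(0.739085 - 0.739156)/(0.000000 - 0.000119)
       = 0.739085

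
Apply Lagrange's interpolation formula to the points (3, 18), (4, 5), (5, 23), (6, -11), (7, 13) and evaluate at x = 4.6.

Lagrange interpolation formula:
P(x) = Σ yᵢ × Lᵢ(x)
where Lᵢ(x) = Π_{j≠i} (x - xⱼ)/(xᵢ - xⱼ)

L_0(4.6) = (4.6 - 4)/(3 - 4) × (4.6 - 5)/(3 - 5) × (4.6 - 6)/(3 - 6) × (4.6 - 7)/(3 - 7) = -0.033600
L_1(4.6) = (4.6 - 3)/(4 - 3) × (4.6 - 5)/(4 - 5) × (4.6 - 6)/(4 - 6) × (4.6 - 7)/(4 - 7) = 0.358400
L_2(4.6) = (4.6 - 3)/(5 - 3) × (4.6 - 4)/(5 - 4) × (4.6 - 6)/(5 - 6) × (4.6 - 7)/(5 - 7) = 0.806400
L_3(4.6) = (4.6 - 3)/(6 - 3) × (4.6 - 4)/(6 - 4) × (4.6 - 5)/(6 - 5) × (4.6 - 7)/(6 - 7) = -0.153600
L_4(4.6) = (4.6 - 3)/(7 - 3) × (4.6 - 4)/(7 - 4) × (4.6 - 5)/(7 - 5) × (4.6 - 6)/(7 - 6) = 0.022400

P(4.6) = 18×L_0(4.6) + 5×L_1(4.6) + 23×L_2(4.6) + (-11)×L_3(4.6) + 13×L_4(4.6)
P(4.6) = 21.715200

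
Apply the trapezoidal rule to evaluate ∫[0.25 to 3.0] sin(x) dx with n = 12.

f(x) = sin(x)
a = 0.25, b = 3.0, n = 12
h = (b - a)/n = 0.229167

Trapezoidal rule: (h/2)[f(x₀) + 2f(x₁) + 2f(x₂) + ... + f(xₙ)]

x_0 = 0.2500, f(x_0) = 0.247404, coefficient = 1
x_1 = 0.4792, f(x_1) = 0.461040, coefficient = 2
x_2 = 0.7083, f(x_2) = 0.650569, coefficient = 2
x_3 = 0.9375, f(x_3) = 0.806081, coefficient = 2
x_4 = 1.1667, f(x_4) = 0.919445, coefficient = 2
x_5 = 1.3958, f(x_5) = 0.984733, coefficient = 2
x_6 = 1.6250, f(x_6) = 0.998531, coefficient = 2
x_7 = 1.8542, f(x_7) = 0.960119, coefficient = 2
x_8 = 2.0833, f(x_8) = 0.871503, coefficient = 2
x_9 = 2.3125, f(x_9) = 0.737319, coefficient = 2
x_10 = 2.5417, f(x_10) = 0.564581, coefficient = 2
x_11 = 2.7708, f(x_11) = 0.362323, coefficient = 2
x_12 = 3.0000, f(x_12) = 0.141120, coefficient = 1

I ≈ (0.229167/2) × 17.021013 = 1.950324
Exact value: 1.958905
Error: 0.008581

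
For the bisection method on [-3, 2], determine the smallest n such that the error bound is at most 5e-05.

We need (b-a)/2^n ≤ 5e-05
(2 - (-3))/2^n ≤ 5e-05
5/2^n ≤ 5e-05
2^n ≥ 100000
n ≥ log₂(100000) = 16.61
n ≥ 17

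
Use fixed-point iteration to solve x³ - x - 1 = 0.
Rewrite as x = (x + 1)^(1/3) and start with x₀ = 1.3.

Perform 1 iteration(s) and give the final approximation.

Equation: x³ - x - 1 = 0
Fixed-point form: x = (x + 1)^(1/3)
x₀ = 1.3

x_1 = g(1.300000) = 1.320006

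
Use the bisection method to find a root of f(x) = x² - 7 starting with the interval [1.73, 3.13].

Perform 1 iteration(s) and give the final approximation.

f(x) = x² - 7
Initial interval: [1.73, 3.13]

Iteration 1:
  c_1 = (1.730000 + 3.130000)/2 = 2.430000
  f(c_1) = f(2.430000) = -1.095100
  f(a) × f(c) ≥ 0, new interval: [2.430000, 3.130000]

After 1 iteration(s), the approximation is c_1 = 2.430000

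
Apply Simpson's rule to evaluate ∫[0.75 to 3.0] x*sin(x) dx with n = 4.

f(x) = x*sin(x)
a = 0.75, b = 3.0, n = 4
h = (b - a)/n = 0.562500

Simpson's rule: (h/3)[f(x₀) + 4f(x₁) + 2f(x₂) + ... + f(xₙ)]

x_0 = 0.7500, f(x_0) = 0.511229, coefficient = 1
x_1 = 1.3125, f(x_1) = 1.268960, coefficient = 4
x_2 = 1.8750, f(x_2) = 1.788911, coefficient = 2
x_3 = 2.4375, f(x_3) = 1.577897, coefficient = 4
x_4 = 3.0000, f(x_4) = 0.423360, coefficient = 1

I ≈ (0.562500/3) × 15.899840 = 2.981220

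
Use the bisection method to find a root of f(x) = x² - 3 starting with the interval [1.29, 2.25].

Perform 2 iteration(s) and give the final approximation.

f(x) = x² - 3
Initial interval: [1.29, 2.25]

Iteration 1:
  c_1 = (1.290000 + 2.250000)/2 = 1.770000
  f(c_1) = f(1.770000) = 0.132900
  f(a) × f(c) < 0, new interval: [1.290000, 1.770000]
Iteration 2:
  c_2 = (1.290000 + 1.770000)/2 = 1.530000
  f(c_2) = f(1.530000) = -0.659100
  f(a) × f(c) ≥ 0, new interval: [1.530000, 1.770000]

After 2 iteration(s), the approximation is c_2 = 1.530000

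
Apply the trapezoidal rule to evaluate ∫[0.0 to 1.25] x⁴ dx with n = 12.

f(x) = x⁴
a = 0.0, b = 1.25, n = 12
h = (b - a)/n = 0.104167

Trapezoidal rule: (h/2)[f(x₀) + 2f(x₁) + 2f(x₂) + ... + f(xₙ)]

x_0 = 0.0000, f(x_0) = 0.000000, coefficient = 1
x_1 = 0.1042, f(x_1) = 0.000118, coefficient = 2
x_2 = 0.2083, f(x_2) = 0.001884, coefficient = 2
x_3 = 0.3125, f(x_3) = 0.009537, coefficient = 2
x_4 = 0.4167, f(x_4) = 0.030141, coefficient = 2
x_5 = 0.5208, f(x_5) = 0.073586, coefficient = 2
x_6 = 0.6250, f(x_6) = 0.152588, coefficient = 2
x_7 = 0.7292, f(x_7) = 0.282688, coefficient = 2
x_8 = 0.8333, f(x_8) = 0.482253, coefficient = 2
x_9 = 0.9375, f(x_9) = 0.772476, coefficient = 2
x_10 = 1.0417, f(x_10) = 1.177376, coefficient = 2
x_11 = 1.1458, f(x_11) = 1.723796, coefficient = 2
x_12 = 1.2500, f(x_12) = 2.441406, coefficient = 1

I ≈ (0.104167/2) × 11.854289 = 0.617411
Exact value: 0.610352
Error: 0.007059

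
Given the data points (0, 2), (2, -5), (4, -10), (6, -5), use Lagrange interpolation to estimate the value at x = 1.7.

Lagrange interpolation formula:
P(x) = Σ yᵢ × Lᵢ(x)
where Lᵢ(x) = Π_{j≠i} (x - xⱼ)/(xᵢ - xⱼ)

L_0(1.7) = (1.7 - 2)/(0 - 2) × (1.7 - 4)/(0 - 4) × (1.7 - 6)/(0 - 6) = 0.061813
L_1(1.7) = (1.7 - 0)/(2 - 0) × (1.7 - 4)/(2 - 4) × (1.7 - 6)/(2 - 6) = 1.050812
L_2(1.7) = (1.7 - 0)/(4 - 0) × (1.7 - 2)/(4 - 2) × (1.7 - 6)/(4 - 6) = -0.137063
L_3(1.7) = (1.7 - 0)/(6 - 0) × (1.7 - 2)/(6 - 2) × (1.7 - 4)/(6 - 4) = 0.024438

P(1.7) = 2×L_0(1.7) + (-5)×L_1(1.7) + (-10)×L_2(1.7) + (-5)×L_3(1.7)
P(1.7) = -3.882000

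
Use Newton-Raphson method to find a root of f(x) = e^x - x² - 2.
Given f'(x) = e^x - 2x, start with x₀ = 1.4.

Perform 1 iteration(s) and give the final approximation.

f(x) = e^x - x² - 2
f'(x) = e^x - 2x
x₀ = 1.4

Newton-Raphson formula: x_{n+1} = x_n - f(x_n)/f'(x_n)

Iteration 1:
  f(1.400000) = 0.095200
  f'(1.400000) = 1.255200
  x_1 = 1.400000 - 0.095200/1.255200 = 1.324156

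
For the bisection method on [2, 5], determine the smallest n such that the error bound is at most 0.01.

We need (b-a)/2^n ≤ 0.01
(5 - 2)/2^n ≤ 0.01
3/2^n ≤ 0.01
2^n ≥ 300
n ≥ log₂(300) = 8.23
n ≥ 9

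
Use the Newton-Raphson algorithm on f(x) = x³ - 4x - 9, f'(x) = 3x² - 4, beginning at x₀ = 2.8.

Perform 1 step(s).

f(x) = x³ - 4x - 9
f'(x) = 3x² - 4
x₀ = 2.8

Newton-Raphson formula: x_{n+1} = x_n - f(x_n)/f'(x_n)

Iteration 1:
  f(2.800000) = 1.752000
  f'(2.800000) = 19.520000
  x_1 = 2.800000 - 1.752000/19.520000 = 2.710246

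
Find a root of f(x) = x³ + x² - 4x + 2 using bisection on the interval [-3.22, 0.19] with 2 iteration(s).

f(x) = x³ + x² - 4x + 2
Initial interval: [-3.22, 0.19]

Iteration 1:
  c_1 = (-3.220000 + 0.190000)/2 = -1.515000
  f(c_1) = f(-1.515000) = 6.877959
  f(a) × f(c) < 0, new interval: [-3.220000, -1.515000]
Iteration 2:
  c_2 = (-3.220000 + (-1.515000))/2 = -2.367500
  f(c_2) = f(-2.367500) = 3.805086
  f(a) × f(c) < 0, new interval: [-3.220000, -2.367500]

After 2 iteration(s), the approximation is c_2 = -2.367500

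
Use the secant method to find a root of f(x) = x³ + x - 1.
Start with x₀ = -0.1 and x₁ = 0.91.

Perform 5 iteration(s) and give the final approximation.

f(x) = x³ + x - 1
x₀ = -0.1, x₁ = 0.91

Secant formula: x_{n+1} = x_n - f(x_n)(x_n - x_{n-1})/(f(x_n) - f(x_{n-1}))

Iteration 1:
  f(-0.100000) = -1.101000
  f(0.910000) = 0.663571
  x_2 = 0.910000 - 0.663571×(0.910000 - (-0.100000))/(0.663571 - (-1.101000))
       = 0.530187
Iteration 2:
  f(0.910000) = 0.663571
  f(0.530187) = -0.320778
  x_3 = 0.530187 - (-0.320778)×(0.530187 - 0.910000)/(-0.320778 - 0.663571)
       = 0.653960
Iteration 3:
  f(0.530187) = -0.320778
  f(0.653960) = -0.066365
  x_4 = 0.653960 - (-0.066365)×(0.653960 - 0.530187)/(-0.066365 - (-0.320778))
       = 0.686247
Iteration 4:
  f(0.653960) = -0.066365
  f(0.686247) = 0.009424
  x_5 = 0.686247 - 0.009424×(0.686247 - 0.653960)/(0.009424 - (-0.066365))
       = 0.682232
Iteration 5:
  f(0.686247) = 0.009424
  f(0.682232) = -0.000230
  x_6 = 0.682232 - (-0.000230)×(0.682232 - 0.686247)/(-0.000230 - 0.009424)
       = 0.682327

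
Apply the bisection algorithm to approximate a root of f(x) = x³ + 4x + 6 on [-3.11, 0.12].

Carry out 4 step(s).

f(x) = x³ + 4x + 6
Initial interval: [-3.11, 0.12]

Iteration 1:
  c_1 = (-3.110000 + 0.120000)/2 = -1.495000
  f(c_1) = f(-1.495000) = -3.321362
  f(a) × f(c) ≥ 0, new interval: [-1.495000, 0.120000]
Iteration 2:
  c_2 = (-1.495000 + 0.120000)/2 = -0.687500
  f(c_2) = f(-0.687500) = 2.925049
  f(a) × f(c) < 0, new interval: [-1.495000, -0.687500]
Iteration 3:
  c_3 = (-1.495000 + (-0.687500))/2 = -1.091250
  f(c_3) = f(-1.091250) = 0.335511
  f(a) × f(c) < 0, new interval: [-1.495000, -1.091250]
Iteration 4:
  c_4 = (-1.495000 + (-1.091250))/2 = -1.293125
  f(c_4) = f(-1.293125) = -1.334828
  f(a) × f(c) ≥ 0, new interval: [-1.293125, -1.091250]

After 4 iteration(s), the approximation is c_4 = -1.293125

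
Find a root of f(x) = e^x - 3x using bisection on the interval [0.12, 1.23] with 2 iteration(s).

f(x) = e^x - 3x
Initial interval: [0.12, 1.23]

Iteration 1:
  c_1 = (0.120000 + 1.230000)/2 = 0.675000
  f(c_1) = f(0.675000) = -0.060967
  f(a) × f(c) < 0, new interval: [0.120000, 0.675000]
Iteration 2:
  c_2 = (0.120000 + 0.675000)/2 = 0.397500
  f(c_2) = f(0.397500) = 0.295600
  f(a) × f(c) ≥ 0, new interval: [0.397500, 0.675000]

After 2 iteration(s), the approximation is c_2 = 0.397500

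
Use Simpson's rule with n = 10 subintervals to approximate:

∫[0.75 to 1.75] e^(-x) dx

f(x) = e^(-x)
a = 0.75, b = 1.75, n = 10
h = (b - a)/n = 0.100000

Simpson's rule: (h/3)[f(x₀) + 4f(x₁) + 2f(x₂) + ... + f(xₙ)]

x_0 = 0.7500, f(x_0) = 0.472367, coefficient = 1
x_1 = 0.8500, f(x_1) = 0.427415, coefficient = 4
x_2 = 0.9500, f(x_2) = 0.386741, coefficient = 2
x_3 = 1.0500, f(x_3) = 0.349938, coefficient = 4
x_4 = 1.1500, f(x_4) = 0.316637, coefficient = 2
x_5 = 1.2500, f(x_5) = 0.286505, coefficient = 4
x_6 = 1.3500, f(x_6) = 0.259240, coefficient = 2
x_7 = 1.4500, f(x_7) = 0.234570, coefficient = 4
x_8 = 1.5500, f(x_8) = 0.212248, coefficient = 2
x_9 = 1.6500, f(x_9) = 0.192050, coefficient = 4
x_10 = 1.7500, f(x_10) = 0.173774, coefficient = 1

I ≈ (0.100000/3) × 8.957783 = 0.298593
Exact value: 0.298593
Error: 0.000000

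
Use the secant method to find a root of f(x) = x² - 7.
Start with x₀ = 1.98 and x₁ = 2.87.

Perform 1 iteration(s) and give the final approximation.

f(x) = x² - 7
x₀ = 1.98, x₁ = 2.87

Secant formula: x_{n+1} = x_n - f(x_n)(x_n - x_{n-1})/(f(x_n) - f(x_{n-1}))

Iteration 1:
  f(1.980000) = -3.079600
  f(2.870000) = 1.236900
  x_2 = 2.870000 - 1.236900×(2.870000 - 1.980000)/(1.236900 - (-3.079600))
       = 2.614969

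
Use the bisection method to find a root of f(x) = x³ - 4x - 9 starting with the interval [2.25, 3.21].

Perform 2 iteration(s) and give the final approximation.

f(x) = x³ - 4x - 9
Initial interval: [2.25, 3.21]

Iteration 1:
  c_1 = (2.250000 + 3.210000)/2 = 2.730000
  f(c_1) = f(2.730000) = 0.426417
  f(a) × f(c) < 0, new interval: [2.250000, 2.730000]
Iteration 2:
  c_2 = (2.250000 + 2.730000)/2 = 2.490000
  f(c_2) = f(2.490000) = -3.521751
  f(a) × f(c) ≥ 0, new interval: [2.490000, 2.730000]

After 2 iteration(s), the approximation is c_2 = 2.490000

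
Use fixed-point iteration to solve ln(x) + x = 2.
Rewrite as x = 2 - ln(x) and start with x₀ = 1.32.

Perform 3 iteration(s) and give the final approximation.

Equation: ln(x) + x = 2
Fixed-point form: x = 2 - ln(x)
x₀ = 1.32

x_1 = g(1.320000) = 1.722368
x_2 = g(1.722368) = 1.456300
x_3 = g(1.456300) = 1.624101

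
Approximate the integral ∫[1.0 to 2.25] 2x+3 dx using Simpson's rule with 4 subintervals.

f(x) = 2x+3
a = 1.0, b = 2.25, n = 4
h = (b - a)/n = 0.312500

Simpson's rule: (h/3)[f(x₀) + 4f(x₁) + 2f(x₂) + ... + f(xₙ)]

x_0 = 1.0000, f(x_0) = 5.000000, coefficient = 1
x_1 = 1.3125, f(x_1) = 5.625000, coefficient = 4
x_2 = 1.6250, f(x_2) = 6.250000, coefficient = 2
x_3 = 1.9375, f(x_3) = 6.875000, coefficient = 4
x_4 = 2.2500, f(x_4) = 7.500000, coefficient = 1

I ≈ (0.312500/3) × 75.000000 = 7.812500
Exact value: 7.812500
Error: 0.000000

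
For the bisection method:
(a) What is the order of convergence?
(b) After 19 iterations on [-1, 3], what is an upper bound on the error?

(a) Bisection has linear (order 1) convergence; the error is halved each step.

(b) Error bound = (b-a)/2^n = (3 - (-1))/2^{19}
    = 4/2^{19}

(a) 1 (linear); (b) error ≤ 7.63e-06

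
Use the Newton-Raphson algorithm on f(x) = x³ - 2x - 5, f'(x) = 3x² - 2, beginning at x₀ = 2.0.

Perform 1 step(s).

f(x) = x³ - 2x - 5
f'(x) = 3x² - 2
x₀ = 2.0

Newton-Raphson formula: x_{n+1} = x_n - f(x_n)/f'(x_n)

Iteration 1:
  f(2.000000) = -1.000000
  f'(2.000000) = 10.000000
  x_1 = 2.000000 - (-1.000000)/10.000000 = 2.100000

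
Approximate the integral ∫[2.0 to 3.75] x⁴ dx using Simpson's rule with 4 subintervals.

f(x) = x⁴
a = 2.0, b = 3.75, n = 4
h = (b - a)/n = 0.437500

Simpson's rule: (h/3)[f(x₀) + 4f(x₁) + 2f(x₂) + ... + f(xₙ)]

x_0 = 2.0000, f(x_0) = 16.000000, coefficient = 1
x_1 = 2.4375, f(x_1) = 35.300308, coefficient = 4
x_2 = 2.8750, f(x_2) = 68.320557, coefficient = 2
x_3 = 3.3125, f(x_3) = 120.399185, coefficient = 4
x_4 = 3.7500, f(x_4) = 197.753906, coefficient = 1

I ≈ (0.437500/3) × 973.192993 = 141.923978
Exact value: 141.915430
Error: 0.008548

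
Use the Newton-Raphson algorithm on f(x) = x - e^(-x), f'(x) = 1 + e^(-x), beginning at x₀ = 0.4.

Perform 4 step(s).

f(x) = x - e^(-x)
f'(x) = 1 + e^(-x)
x₀ = 0.4

Newton-Raphson formula: x_{n+1} = x_n - f(x_n)/f'(x_n)

Iteration 1:
  f(0.400000) = -0.270320
  f'(0.400000) = 1.670320
  x_1 = 0.400000 - (-0.270320)/1.670320 = 0.561837
Iteration 2:
  f(0.561837) = -0.008323
  f'(0.561837) = 1.570161
  x_2 = 0.561837 - (-0.008323)/1.570161 = 0.567138
Iteration 3:
  f(0.567138) = -0.000008
  f'(0.567138) = 1.567146
  x_3 = 0.567138 - (-0.000008)/1.567146 = 0.567143
Iteration 4:
  f(0.567143) = 0.000000
  f'(0.567143) = 1.567143
  x_4 = 0.567143 - 0.000000/1.567143 = 0.567143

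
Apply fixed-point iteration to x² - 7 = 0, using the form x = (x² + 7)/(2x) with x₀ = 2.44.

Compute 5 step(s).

Equation: x² - 7 = 0
Fixed-point form: x = (x² + 7)/(2x)
x₀ = 2.44

x_1 = g(2.440000) = 2.654426
x_2 = g(2.654426) = 2.645765
x_3 = g(2.645765) = 2.645751
x_4 = g(2.645751) = 2.645751
x_5 = g(2.645751) = 2.645751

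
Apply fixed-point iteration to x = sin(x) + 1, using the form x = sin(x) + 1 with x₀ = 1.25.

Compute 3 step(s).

Equation: x = sin(x) + 1
Fixed-point form: x = sin(x) + 1
x₀ = 1.25

x_1 = g(1.250000) = 1.948985
x_2 = g(1.948985) = 1.929335
x_3 = g(1.929335) = 1.936411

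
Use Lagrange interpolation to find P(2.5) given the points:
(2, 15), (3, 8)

Lagrange interpolation formula:
P(x) = Σ yᵢ × Lᵢ(x)
where Lᵢ(x) = Π_{j≠i} (x - xⱼ)/(xᵢ - xⱼ)

L_0(2.5) = (2.5 - 3)/(2 - 3) = 0.500000
L_1(2.5) = (2.5 - 2)/(3 - 2) = 0.500000

P(2.5) = 15×L_0(2.5) + 8×L_1(2.5)
P(2.5) = 11.500000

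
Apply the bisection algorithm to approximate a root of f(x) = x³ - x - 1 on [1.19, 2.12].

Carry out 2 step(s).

f(x) = x³ - x - 1
Initial interval: [1.19, 2.12]

Iteration 1:
  c_1 = (1.190000 + 2.120000)/2 = 1.655000
  f(c_1) = f(1.655000) = 1.878086
  f(a) × f(c) < 0, new interval: [1.190000, 1.655000]
Iteration 2:
  c_2 = (1.190000 + 1.655000)/2 = 1.422500
  f(c_2) = f(1.422500) = 0.455938
  f(a) × f(c) < 0, new interval: [1.190000, 1.422500]

After 2 iteration(s), the approximation is c_2 = 1.422500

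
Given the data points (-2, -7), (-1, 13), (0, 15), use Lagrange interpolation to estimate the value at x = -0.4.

Lagrange interpolation formula:
P(x) = Σ yᵢ × Lᵢ(x)
where Lᵢ(x) = Π_{j≠i} (x - xⱼ)/(xᵢ - xⱼ)

L_0(-0.4) = (-0.4 - (-1))/(-2 - (-1)) × (-0.4 - 0)/(-2 - 0) = -0.120000
L_1(-0.4) = (-0.4 - (-2))/(-1 - (-2)) × (-0.4 - 0)/(-1 - 0) = 0.640000
L_2(-0.4) = (-0.4 - (-2))/(0 - (-2)) × (-0.4 - (-1))/(0 - (-1)) = 0.480000

P(-0.4) = (-7)×L_0(-0.4) + 13×L_1(-0.4) + 15×L_2(-0.4)
P(-0.4) = 16.360000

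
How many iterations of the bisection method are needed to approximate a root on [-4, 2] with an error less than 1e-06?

We need (b-a)/2^n ≤ 1e-06
(2 - (-4))/2^n ≤ 1e-06
6/2^n ≤ 1e-06
2^n ≥ 6000000
n ≥ log₂(6000000) = 22.52
n ≥ 23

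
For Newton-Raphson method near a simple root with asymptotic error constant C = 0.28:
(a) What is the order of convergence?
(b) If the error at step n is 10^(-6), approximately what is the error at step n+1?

(a) Newton-Raphson has quadratic (order 2) convergence near simple roots.
    This means |e_{n+1}| ≈ C|e_n|².

(b) With |e_n| = 10^(-6) and C = 0.28:
    |e_{n+1}| ≈ 0.28 × (10^(-6))² = 0.28 × 10^(-12)

(a) 2 (quadratic); (b) |e_{n+1}| ≈ 2.800e-13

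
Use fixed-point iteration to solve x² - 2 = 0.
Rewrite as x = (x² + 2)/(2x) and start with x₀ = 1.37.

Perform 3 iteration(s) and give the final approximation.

Equation: x² - 2 = 0
Fixed-point form: x = (x² + 2)/(2x)
x₀ = 1.37

x_1 = g(1.370000) = 1.414927
x_2 = g(1.414927) = 1.414214
x_3 = g(1.414214) = 1.414214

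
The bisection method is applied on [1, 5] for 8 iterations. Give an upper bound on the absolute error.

Bisection error bound: |error| ≤ (b-a)/2^n
|error| ≤ (5 - 1)/2^8 = 4/2^8
|error| ≤ 0.0156250000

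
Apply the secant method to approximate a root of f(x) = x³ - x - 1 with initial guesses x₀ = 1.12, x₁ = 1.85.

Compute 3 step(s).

f(x) = x³ - x - 1
x₀ = 1.12, x₁ = 1.85

Secant formula: x_{n+1} = x_n - f(x_n)(x_n - x_{n-1})/(f(x_n) - f(x_{n-1}))

Iteration 1:
  f(1.120000) = -0.715072
  f(1.850000) = 3.481625
  x_2 = 1.850000 - 3.481625×(1.850000 - 1.120000)/(3.481625 - (-0.715072))
       = 1.244384
Iteration 2:
  f(1.850000) = 3.481625
  f(1.244384) = -0.317465
  x_3 = 1.244384 - (-0.317465)×(1.244384 - 1.850000)/(-0.317465 - 3.481625)
       = 1.294992
Iteration 3:
  f(1.244384) = -0.317465
  f(1.294992) = -0.123287
  x_4 = 1.294992 - (-0.123287)×(1.294992 - 1.244384)/(-0.123287 - (-0.317465))
       = 1.327123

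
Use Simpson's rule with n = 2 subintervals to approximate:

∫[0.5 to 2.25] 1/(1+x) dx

f(x) = 1/(1+x)
a = 0.5, b = 2.25, n = 2
h = (b - a)/n = 0.875000

Simpson's rule: (h/3)[f(x₀) + 4f(x₁) + 2f(x₂) + ... + f(xₙ)]

x_0 = 0.5000, f(x_0) = 0.666667, coefficient = 1
x_1 = 1.3750, f(x_1) = 0.421053, coefficient = 4
x_2 = 2.2500, f(x_2) = 0.307692, coefficient = 1

I ≈ (0.875000/3) × 2.658570 = 0.775416
Exact value: 0.773190
Error: 0.002226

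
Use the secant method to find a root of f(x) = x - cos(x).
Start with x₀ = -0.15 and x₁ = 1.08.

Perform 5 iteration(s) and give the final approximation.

f(x) = x - cos(x)
x₀ = -0.15, x₁ = 1.08

Secant formula: x_{n+1} = x_n - f(x_n)(x_n - x_{n-1})/(f(x_n) - f(x_{n-1}))

Iteration 1:
  f(-0.150000) = -1.138771
  f(1.080000) = 0.608672
  x_2 = 1.080000 - 0.608672×(1.080000 - (-0.150000))/(0.608672 - (-1.138771))
       = 0.651565
Iteration 2:
  f(1.080000) = 0.608672
  f(0.651565) = -0.143571
  x_3 = 0.651565 - (-0.143571)×(0.651565 - 1.080000)/(-0.143571 - 0.608672)
       = 0.733335
Iteration 3:
  f(0.651565) = -0.143571
  f(0.733335) = -0.009612
  x_4 = 0.733335 - (-0.009612)×(0.733335 - 0.651565)/(-0.009612 - (-0.143571))
       = 0.739202
Iteration 4:
  f(0.733335) = -0.009612
  f(0.739202) = 0.000195
  x_5 = 0.739202 - 0.000195×(0.739202 - 0.733335)/(0.000195 - (-0.009612))
       = 0.739085
Iteration 5:
  f(0.739202) = 0.000195
  f(0.739085) = 0.000000
  x_6 = 0.739085 - 0.000000×(0.739085 - 0.739202)/(0.000000 - 0.000195)
       = 0.739085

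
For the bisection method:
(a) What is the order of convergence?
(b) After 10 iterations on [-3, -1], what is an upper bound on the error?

(a) Bisection has linear (order 1) convergence; the error is halved each step.

(b) Error bound = (b-a)/2^n = (-1 - (-3))/2^{10}
    = 2/2^{10}

(a) 1 (linear); (b) error ≤ 1.95e-03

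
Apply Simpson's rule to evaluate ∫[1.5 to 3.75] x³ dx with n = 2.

f(x) = x³
a = 1.5, b = 3.75, n = 2
h = (b - a)/n = 1.125000

Simpson's rule: (h/3)[f(x₀) + 4f(x₁) + 2f(x₂) + ... + f(xₙ)]

x_0 = 1.5000, f(x_0) = 3.375000, coefficient = 1
x_1 = 2.6250, f(x_1) = 18.087891, coefficient = 4
x_2 = 3.7500, f(x_2) = 52.734375, coefficient = 1

I ≈ (1.125000/3) × 128.460938 = 48.172852
Exact value: 48.172852
Error: 0.000000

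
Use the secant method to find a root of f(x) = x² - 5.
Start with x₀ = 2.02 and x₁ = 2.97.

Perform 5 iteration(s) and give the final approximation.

f(x) = x² - 5
x₀ = 2.02, x₁ = 2.97

Secant formula: x_{n+1} = x_n - f(x_n)(x_n - x_{n-1})/(f(x_n) - f(x_{n-1}))

Iteration 1:
  f(2.020000) = -0.919600
  f(2.970000) = 3.820900
  x_2 = 2.970000 - 3.820900×(2.970000 - 2.020000)/(3.820900 - (-0.919600))
       = 2.204289
Iteration 2:
  f(2.970000) = 3.820900
  f(2.204289) = -0.141112
  x_3 = 2.204289 - (-0.141112)×(2.204289 - 2.970000)/(-0.141112 - 3.820900)
       = 2.231560
Iteration 3:
  f(2.204289) = -0.141112
  f(2.231560) = -0.020139
  x_4 = 2.231560 - (-0.020139)×(2.231560 - 2.204289)/(-0.020139 - (-0.141112))
       = 2.236100
Iteration 4:
  f(2.231560) = -0.020139
  f(2.236100) = 0.000144
  x_5 = 2.236100 - 0.000144×(2.236100 - 2.231560)/(0.000144 - (-0.020139))
       = 2.236068
Iteration 5:
  f(2.236100) = 0.000144
  f(2.236068) = 0.000000
  x_6 = 2.236068 - 0.000000×(2.236068 - 2.236100)/(0.000000 - 0.000144)
       = 2.236068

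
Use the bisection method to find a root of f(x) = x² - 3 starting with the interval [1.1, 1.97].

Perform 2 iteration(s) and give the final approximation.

f(x) = x² - 3
Initial interval: [1.1, 1.97]

Iteration 1:
  c_1 = (1.100000 + 1.970000)/2 = 1.535000
  f(c_1) = f(1.535000) = -0.643775
  f(a) × f(c) ≥ 0, new interval: [1.535000, 1.970000]
Iteration 2:
  c_2 = (1.535000 + 1.970000)/2 = 1.752500
  f(c_2) = f(1.752500) = 0.071256
  f(a) × f(c) < 0, new interval: [1.535000, 1.752500]

After 2 iteration(s), the approximation is c_2 = 1.752500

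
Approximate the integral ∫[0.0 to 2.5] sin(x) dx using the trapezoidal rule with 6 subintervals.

f(x) = sin(x)
a = 0.0, b = 2.5, n = 6
h = (b - a)/n = 0.416667

Trapezoidal rule: (h/2)[f(x₀) + 2f(x₁) + 2f(x₂) + ... + f(xₙ)]

x_0 = 0.0000, f(x_0) = 0.000000, coefficient = 1
x_1 = 0.4167, f(x_1) = 0.404715, coefficient = 2
x_2 = 0.8333, f(x_2) = 0.740177, coefficient = 2
x_3 = 1.2500, f(x_3) = 0.948985, coefficient = 2
x_4 = 1.6667, f(x_4) = 0.995408, coefficient = 2
x_5 = 2.0833, f(x_5) = 0.871503, coefficient = 2
x_6 = 2.5000, f(x_6) = 0.598472, coefficient = 1

I ≈ (0.416667/2) × 8.520047 = 1.775010
Exact value: 1.801144
Error: 0.026134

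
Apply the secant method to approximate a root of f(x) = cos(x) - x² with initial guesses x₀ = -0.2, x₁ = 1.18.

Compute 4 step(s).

f(x) = cos(x) - x²
x₀ = -0.2, x₁ = 1.18

Secant formula: x_{n+1} = x_n - f(x_n)(x_n - x_{n-1})/(f(x_n) - f(x_{n-1}))

Iteration 1:
  f(-0.200000) = 0.940067
  f(1.180000) = -1.011475
  x_2 = 1.180000 - (-1.011475)×(1.180000 - (-0.200000))/(-1.011475 - 0.940067)
       = 0.464752
Iteration 2:
  f(1.180000) = -1.011475
  f(0.464752) = 0.677938
  x_3 = 0.464752 - 0.677938×(0.464752 - 1.180000)/(0.677938 - (-1.011475))
       = 0.751771
Iteration 3:
  f(0.464752) = 0.677938
  f(0.751771) = 0.165320
  x_4 = 0.751771 - 0.165320×(0.751771 - 0.464752)/(0.165320 - 0.677938)
       = 0.844336
Iteration 4:
  f(0.751771) = 0.165320
  f(0.844336) = -0.048674
  x_5 = 0.844336 - (-0.048674)×(0.844336 - 0.751771)/(-0.048674 - 0.165320)
       = 0.823281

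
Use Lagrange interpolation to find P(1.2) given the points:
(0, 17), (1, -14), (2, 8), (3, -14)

Lagrange interpolation formula:
P(x) = Σ yᵢ × Lᵢ(x)
where Lᵢ(x) = Π_{j≠i} (x - xⱼ)/(xᵢ - xⱼ)

L_0(1.2) = (1.2 - 1)/(0 - 1) × (1.2 - 2)/(0 - 2) × (1.2 - 3)/(0 - 3) = -0.048000
L_1(1.2) = (1.2 - 0)/(1 - 0) × (1.2 - 2)/(1 - 2) × (1.2 - 3)/(1 - 3) = 0.864000
L_2(1.2) = (1.2 - 0)/(2 - 0) × (1.2 - 1)/(2 - 1) × (1.2 - 3)/(2 - 3) = 0.216000
L_3(1.2) = (1.2 - 0)/(3 - 0) × (1.2 - 1)/(3 - 1) × (1.2 - 2)/(3 - 2) = -0.032000

P(1.2) = 17×L_0(1.2) + (-14)×L_1(1.2) + 8×L_2(1.2) + (-14)×L_3(1.2)
P(1.2) = -10.736000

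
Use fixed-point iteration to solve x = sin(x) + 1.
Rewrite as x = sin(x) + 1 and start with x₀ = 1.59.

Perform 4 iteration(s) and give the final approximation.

Equation: x = sin(x) + 1
Fixed-point form: x = sin(x) + 1
x₀ = 1.59

x_1 = g(1.590000) = 1.999816
x_2 = g(1.999816) = 1.909374
x_3 = g(1.909374) = 1.943228
x_4 = g(1.943228) = 1.931445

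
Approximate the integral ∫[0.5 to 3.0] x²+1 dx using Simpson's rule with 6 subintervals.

f(x) = x²+1
a = 0.5, b = 3.0, n = 6
h = (b - a)/n = 0.416667

Simpson's rule: (h/3)[f(x₀) + 4f(x₁) + 2f(x₂) + ... + f(xₙ)]

x_0 = 0.5000, f(x_0) = 1.250000, coefficient = 1
x_1 = 0.9167, f(x_1) = 1.840278, coefficient = 4
x_2 = 1.3333, f(x_2) = 2.777778, coefficient = 2
x_3 = 1.7500, f(x_3) = 4.062500, coefficient = 4
x_4 = 2.1667, f(x_4) = 5.694444, coefficient = 2
x_5 = 2.5833, f(x_5) = 7.673611, coefficient = 4
x_6 = 3.0000, f(x_6) = 10.000000, coefficient = 1

I ≈ (0.416667/3) × 82.500000 = 11.458333
Exact value: 11.458333
Error: 0.000000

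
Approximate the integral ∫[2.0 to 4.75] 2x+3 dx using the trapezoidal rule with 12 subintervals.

f(x) = 2x+3
a = 2.0, b = 4.75, n = 12
h = (b - a)/n = 0.229167

Trapezoidal rule: (h/2)[f(x₀) + 2f(x₁) + 2f(x₂) + ... + f(xₙ)]

x_0 = 2.0000, f(x_0) = 7.000000, coefficient = 1
x_1 = 2.2292, f(x_1) = 7.458333, coefficient = 2
x_2 = 2.4583, f(x_2) = 7.916667, coefficient = 2
x_3 = 2.6875, f(x_3) = 8.375000, coefficient = 2
x_4 = 2.9167, f(x_4) = 8.833333, coefficient = 2
x_5 = 3.1458, f(x_5) = 9.291667, coefficient = 2
x_6 = 3.3750, f(x_6) = 9.750000, coefficient = 2
x_7 = 3.6042, f(x_7) = 10.208333, coefficient = 2
x_8 = 3.8333, f(x_8) = 10.666667, coefficient = 2
x_9 = 4.0625, f(x_9) = 11.125000, coefficient = 2
x_10 = 4.2917, f(x_10) = 11.583333, coefficient = 2
x_11 = 4.5208, f(x_11) = 12.041667, coefficient = 2
x_12 = 4.7500, f(x_12) = 12.500000, coefficient = 1

I ≈ (0.229167/2) × 234.000000 = 26.812500
Exact value: 26.812500
Error: 0.000000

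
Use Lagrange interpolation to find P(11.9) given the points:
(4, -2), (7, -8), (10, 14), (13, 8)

Lagrange interpolation formula:
P(x) = Σ yᵢ × Lᵢ(x)
where Lᵢ(x) = Π_{j≠i} (x - xⱼ)/(xᵢ - xⱼ)

L_0(11.9) = (11.9 - 7)/(4 - 7) × (11.9 - 10)/(4 - 10) × (11.9 - 13)/(4 - 13) = 0.063216
L_1(11.9) = (11.9 - 4)/(7 - 4) × (11.9 - 10)/(7 - 10) × (11.9 - 13)/(7 - 13) = -0.305759
L_2(11.9) = (11.9 - 4)/(10 - 4) × (11.9 - 7)/(10 - 7) × (11.9 - 13)/(10 - 13) = 0.788537
L_3(11.9) = (11.9 - 4)/(13 - 4) × (11.9 - 7)/(13 - 7) × (11.9 - 10)/(13 - 10) = 0.454006

P(11.9) = (-2)×L_0(11.9) + (-8)×L_1(11.9) + 14×L_2(11.9) + 8×L_3(11.9)
P(11.9) = 16.991210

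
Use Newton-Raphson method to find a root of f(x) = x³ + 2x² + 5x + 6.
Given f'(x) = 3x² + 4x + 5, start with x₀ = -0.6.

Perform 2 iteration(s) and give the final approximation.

f(x) = x³ + 2x² + 5x + 6
f'(x) = 3x² + 4x + 5
x₀ = -0.6

Newton-Raphson formula: x_{n+1} = x_n - f(x_n)/f'(x_n)

Iteration 1:
  f(-0.600000) = 3.504000
  f'(-0.600000) = 3.680000
  x_1 = -0.600000 - 3.504000/3.680000 = -1.552174
Iteration 2:
  f(-1.552174) = -0.681947
  f'(-1.552174) = 6.019036
  x_2 = -1.552174 - (-0.681947)/6.019036 = -1.438875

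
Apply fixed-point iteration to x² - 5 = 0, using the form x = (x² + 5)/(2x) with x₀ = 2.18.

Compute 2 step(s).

Equation: x² - 5 = 0
Fixed-point form: x = (x² + 5)/(2x)
x₀ = 2.18

x_1 = g(2.180000) = 2.236789
x_2 = g(2.236789) = 2.236068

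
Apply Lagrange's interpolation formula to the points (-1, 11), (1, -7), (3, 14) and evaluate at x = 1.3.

Lagrange interpolation formula:
P(x) = Σ yᵢ × Lᵢ(x)
where Lᵢ(x) = Π_{j≠i} (x - xⱼ)/(xᵢ - xⱼ)

L_0(1.3) = (1.3 - 1)/(-1 - 1) × (1.3 - 3)/(-1 - 3) = -0.063750
L_1(1.3) = (1.3 - (-1))/(1 - (-1)) × (1.3 - 3)/(1 - 3) = 0.977500
L_2(1.3) = (1.3 - (-1))/(3 - (-1)) × (1.3 - 1)/(3 - 1) = 0.086250

P(1.3) = 11×L_0(1.3) + (-7)×L_1(1.3) + 14×L_2(1.3)
P(1.3) = -6.336250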